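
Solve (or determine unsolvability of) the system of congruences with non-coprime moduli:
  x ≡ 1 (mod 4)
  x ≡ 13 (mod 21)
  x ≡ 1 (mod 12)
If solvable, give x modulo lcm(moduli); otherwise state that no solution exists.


Moduli 4, 21, 12 are not pairwise coprime, so CRT works modulo lcm(m_i) when all pairwise compatibility conditions hold.
Pairwise compatibility: gcd(m_i, m_j) must divide a_i - a_j for every pair.
Merge one congruence at a time:
  Start: x ≡ 1 (mod 4).
  Combine with x ≡ 13 (mod 21): gcd(4, 21) = 1; 13 - 1 = 12, which IS divisible by 1, so compatible.
    Write x = 1 + 4·t and substitute into x ≡ 13 (mod 21): 4·t ≡ 13 − 1 = 12 (mod 21).
    The inverse of 4 mod 21 is 16 (since 4·16 = 64 = 3·21 + 1), so t ≡ 16·12 = 192 ≡ 3 (mod 21).
    Then x = 1 + 4·3 = 13, valid modulo lcm(4, 21) = 84: x ≡ 13 (mod 84).
  Combine with x ≡ 1 (mod 12): gcd(84, 12) = 12; 1 - 13 = -12, which IS divisible by 12, so compatible.
    Write x = 13 + 84·t and substitute into x ≡ 1 (mod 12): 84·t ≡ 1 − 13 = -12 (mod 12).
    Divide the congruence (and modulus) by g = 12: 7·t ≡ -1 (mod 1).
    Modulo 1 every t works; take t = 0.
    Then x = 13 + 84·0 = 13, valid modulo lcm(84, 12) = 84: x ≡ 13 (mod 84).
Verify: 13 mod 4 = 1, 13 mod 21 = 13, 13 mod 12 = 1.

x ≡ 13 (mod 84).


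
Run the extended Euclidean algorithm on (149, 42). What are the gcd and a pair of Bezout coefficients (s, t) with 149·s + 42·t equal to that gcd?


Euclidean algorithm on (149, 42) — divide until remainder is 0:
  149 = 3 · 42 + 23
  42 = 1 · 23 + 19
  23 = 1 · 19 + 4
  19 = 4 · 4 + 3
  4 = 1 · 3 + 1
  3 = 3 · 1 + 0
gcd(149, 42) = 1.
Track Bezout coefficients alongside the remainders: start with r₀ = 149 = a·1 + b·0 (s = 1, t = 0) and r₁ = 42 = a·0 + b·1 (s = 0, t = 1); each new remainder r_{k+1} = r_{k-1} − q_k·r_k inherits s_{k+1} = s_{k-1} − q_k·s_k, t_{k+1} = t_{k-1} − q_k·t_k, so r_k = a·s_k + b·t_k at every step:
  q = 3: r = 23, s = 1 − 3·0 = 1, t = 0 − 3·1 = -3  (check: 149·1 + 42·(-3) = 23)
  q = 1: r = 19, s = 0 − 1·1 = -1, t = 1 − 1·(-3) = 4  (check: 149·(-1) + 42·4 = 19)
  q = 1: r = 4, s = 1 − 1·(-1) = 2, t = -3 − 1·4 = -7  (check: 149·2 + 42·(-7) = 4)
  q = 4: r = 3, s = -1 − 4·2 = -9, t = 4 − 4·(-7) = 32  (check: 149·(-9) + 42·32 = 3)
  q = 1: r = 1, s = 2 − 1·(-9) = 11, t = -7 − 1·32 = -39  (check: 149·11 + 42·(-39) = 1)
The row with r = 1 (the gcd) gives the Bezout coefficients s = 11, t = -39.
Result: 149 · (11) + 42 · (-39) = 1.

gcd(149, 42) = 1; s = 11, t = -39 (check: 149·11 + 42·(-39) = 1).


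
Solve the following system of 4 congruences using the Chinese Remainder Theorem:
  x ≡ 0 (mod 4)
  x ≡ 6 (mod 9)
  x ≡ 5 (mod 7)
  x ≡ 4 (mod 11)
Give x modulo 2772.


Product of moduli M = 4 · 9 · 7 · 11 = 2772.
Merge one congruence at a time:
  Start: x ≡ 0 (mod 4).
  Combine with x ≡ 6 (mod 9); new modulus lcm = 36.
    Write x = 0 + 4·t and substitute into x ≡ 6 (mod 9): 4·t ≡ 6 − 0 = 6 (mod 9).
    The inverse of 4 mod 9 is 7 (since 4·7 = 28 = 3·9 + 1), so t ≡ 7·6 = 42 ≡ 6 (mod 9).
    Then x = 0 + 4·6 = 24, valid modulo lcm(4, 9) = 36: x ≡ 24 (mod 36).
  Combine with x ≡ 5 (mod 7); new modulus lcm = 252.
    Write x = 24 + 36·t and substitute into x ≡ 5 (mod 7): 36·t ≡ 5 − 24 = -19 (mod 7).
    Reduce coefficients mod 7: 1·t ≡ 2 (mod 7).
    So t ≡ 2 (mod 7).
    Then x = 24 + 36·2 = 96, valid modulo lcm(36, 7) = 252: x ≡ 96 (mod 252).
  Combine with x ≡ 4 (mod 11); new modulus lcm = 2772.
    Write x = 96 + 252·t and substitute into x ≡ 4 (mod 11): 252·t ≡ 4 − 96 = -92 (mod 11).
    Reduce coefficients mod 11: 10·t ≡ 7 (mod 11).
    The inverse of 10 mod 11 is 10 (since 10·10 = 100 = 9·11 + 1), so t ≡ 10·7 = 70 ≡ 4 (mod 11).
    Then x = 96 + 252·4 = 1104, valid modulo lcm(252, 11) = 2772: x ≡ 1104 (mod 2772).
Verify against each original: 1104 mod 4 = 0, 1104 mod 9 = 6, 1104 mod 7 = 5, 1104 mod 11 = 4.

x ≡ 1104 (mod 2772).


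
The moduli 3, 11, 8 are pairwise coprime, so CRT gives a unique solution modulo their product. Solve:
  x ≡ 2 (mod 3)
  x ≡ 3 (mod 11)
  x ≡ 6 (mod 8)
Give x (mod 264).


Moduli 3, 11, 8 are pairwise coprime; by CRT there is a unique solution modulo M = 3 · 11 · 8 = 264.
Solve pairwise, accumulating the modulus:
  Start with x ≡ 2 (mod 3).
  Combine with x ≡ 3 (mod 11): since gcd(3, 11) = 1, we get a unique residue mod 33.
    Write x = 2 + 3·t and substitute into x ≡ 3 (mod 11): 3·t ≡ 3 − 2 = 1 (mod 11).
    The inverse of 3 mod 11 is 4 (since 3·4 = 12 = 1·11 + 1), so t ≡ 4·1 = 4 ≡ 4 (mod 11).
    Then x = 2 + 3·4 = 14, valid modulo lcm(3, 11) = 33: x ≡ 14 (mod 33).
  Combine with x ≡ 6 (mod 8): since gcd(33, 8) = 1, we get a unique residue mod 264.
    Write x = 14 + 33·t and substitute into x ≡ 6 (mod 8): 33·t ≡ 6 − 14 = -8 (mod 8).
    Reduce coefficients mod 8: 1·t ≡ 0 (mod 8).
    So t ≡ 0 (mod 8).
    Then x = 14 + 33·0 = 14, valid modulo lcm(33, 8) = 264: x ≡ 14 (mod 264).
Verify: 14 mod 3 = 2 ✓, 14 mod 11 = 3 ✓, 14 mod 8 = 6 ✓.

x ≡ 14 (mod 264).


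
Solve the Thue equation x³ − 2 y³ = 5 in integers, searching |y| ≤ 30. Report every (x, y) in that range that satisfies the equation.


The equation is x³ - 2y³ = 5. For fixed y, x³ = 2·y³ + 5, so a solution requires the RHS to be a perfect cube.
Strategy: iterate y from -30 to 30, compute RHS = 2·y³ + 5, and check whether it is a (positive or negative) perfect cube.
Check small values of y:
  y = 0: RHS = 5 is not a perfect cube.
  y = 1: RHS = 7 is not a perfect cube.
  y = -1: RHS = 3 is not a perfect cube.
  y = 2: RHS = 21 is not a perfect cube.
  y = -2: RHS = -11 is not a perfect cube.
  y = 3: RHS = 59 is not a perfect cube.
  y = -3: RHS = -49 is not a perfect cube.
Continuing the search up to |y| = 30 finds no solutions either.
No (x, y) in the scanned range satisfies the equation.

No integer solutions with |y| ≤ 30.


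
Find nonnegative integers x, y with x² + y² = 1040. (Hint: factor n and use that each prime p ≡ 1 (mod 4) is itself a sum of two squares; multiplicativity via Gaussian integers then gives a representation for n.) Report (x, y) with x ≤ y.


Step 1: Factor n = 1040 = 2^4 · 5 · 13.
Step 2: Check the mod-4 condition on each prime factor: 2 = 2 (special); 5 ≡ 1 (mod 4), exponent 1; 13 ≡ 1 (mod 4), exponent 1.
All primes ≡ 3 (mod 4) appear to even exponent (or don't appear), so by the two-squares theorem n IS expressible as a sum of two squares.
Step 3: Build a representation. Group n = k² · m with k = 4 and m = 5 · 13 = 65 (a product of primes ≡ 1 (mod 4)); a representation of m scales to one of n via (k·x)² + (k·y)² = k²(x² + y²). Each prime p ≡ 1 (mod 4) is itself a sum of two squares; find a² by testing p − a² for a perfect square:
  5: 5 − 1² = 4 = 2² ⇒ 5 = 1² + 2².
  13: 13 − 1² = 12, 13 − 2² = 9 = 3² ⇒ 13 = 2² + 3².
  Combine using the Brahmagupta–Fibonacci identity (a² + b²)(c² + d²) = (ac − bd)² + (ad + bc)² = (ac + bd)² + (ad − bc)²:
  5 · 13 = 65: from (1² + 2²)(2² + 3²), take (1·2 − 2·3, 1·3 + 2·2) = (2 − 6, 3 + 4) = (-4, 7); dropping signs (only squares matter) gives (4, 7); check 4² + 7² = 16 + 49 = 65 ✓.
  Scale by k = 4: (4·4, 4·7) = (16, 28).
Step 4: Order so x ≤ y and verify: 16² + 28² = 256 + 784 = 1040 = n. ✓

n = 1040 = 16² + 28² (one valid representation with x ≤ y).


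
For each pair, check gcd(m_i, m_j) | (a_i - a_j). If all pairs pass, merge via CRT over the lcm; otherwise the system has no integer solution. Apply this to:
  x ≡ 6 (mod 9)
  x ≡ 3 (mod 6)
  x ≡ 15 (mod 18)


Moduli 9, 6, 18 are not pairwise coprime, so CRT works modulo lcm(m_i) when all pairwise compatibility conditions hold.
Pairwise compatibility: gcd(m_i, m_j) must divide a_i - a_j for every pair.
Merge one congruence at a time:
  Start: x ≡ 6 (mod 9).
  Combine with x ≡ 3 (mod 6): gcd(9, 6) = 3; 3 - 6 = -3, which IS divisible by 3, so compatible.
    Write x = 6 + 9·t and substitute into x ≡ 3 (mod 6): 9·t ≡ 3 − 6 = -3 (mod 6).
    Divide the congruence (and modulus) by g = 3: 3·t ≡ -1 (mod 2).
    Reduce coefficients mod 2: 1·t ≡ 1 (mod 2).
    So t ≡ 1 (mod 2).
    Then x = 6 + 9·1 = 15, valid modulo lcm(9, 6) = 18: x ≡ 15 (mod 18).
  Combine with x ≡ 15 (mod 18): gcd(18, 18) = 18; 15 - 15 = 0, which IS divisible by 18, so compatible.
    Write x = 15 + 18·t and substitute into x ≡ 15 (mod 18): 18·t ≡ 15 − 15 = 0 (mod 18).
    Divide the congruence (and modulus) by g = 18: 1·t ≡ 0 (mod 1).
    Modulo 1 every t works; take t = 0.
    Then x = 15 + 18·0 = 15, valid modulo lcm(18, 18) = 18: x ≡ 15 (mod 18).
Verify: 15 mod 9 = 6, 15 mod 6 = 3, 15 mod 18 = 15.

x ≡ 15 (mod 18).


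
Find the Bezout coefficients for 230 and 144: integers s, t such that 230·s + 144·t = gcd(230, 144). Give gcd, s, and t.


Euclidean algorithm on (230, 144) — divide until remainder is 0:
  230 = 1 · 144 + 86
  144 = 1 · 86 + 58
  86 = 1 · 58 + 28
  58 = 2 · 28 + 2
  28 = 14 · 2 + 0
gcd(230, 144) = 2.
Track Bezout coefficients alongside the remainders: start with r₀ = 230 = a·1 + b·0 (s = 1, t = 0) and r₁ = 144 = a·0 + b·1 (s = 0, t = 1); each new remainder r_{k+1} = r_{k-1} − q_k·r_k inherits s_{k+1} = s_{k-1} − q_k·s_k, t_{k+1} = t_{k-1} − q_k·t_k, so r_k = a·s_k + b·t_k at every step:
  q = 1: r = 86, s = 1 − 1·0 = 1, t = 0 − 1·1 = -1  (check: 230·1 + 144·(-1) = 86)
  q = 1: r = 58, s = 0 − 1·1 = -1, t = 1 − 1·(-1) = 2  (check: 230·(-1) + 144·2 = 58)
  q = 1: r = 28, s = 1 − 1·(-1) = 2, t = -1 − 1·2 = -3  (check: 230·2 + 144·(-3) = 28)
  q = 2: r = 2, s = -1 − 2·2 = -5, t = 2 − 2·(-3) = 8  (check: 230·(-5) + 144·8 = 2)
The row with r = 2 (the gcd) gives the Bezout coefficients s = -5, t = 8.
Result: 230 · (-5) + 144 · (8) = 2.

gcd(230, 144) = 2; s = -5, t = 8 (check: 230·(-5) + 144·8 = 2).


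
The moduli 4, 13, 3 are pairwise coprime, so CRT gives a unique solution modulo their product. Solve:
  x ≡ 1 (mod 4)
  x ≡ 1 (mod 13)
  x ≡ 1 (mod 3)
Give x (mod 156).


Moduli 4, 13, 3 are pairwise coprime; by CRT there is a unique solution modulo M = 4 · 13 · 3 = 156.
Solve pairwise, accumulating the modulus:
  Start with x ≡ 1 (mod 4).
  Combine with x ≡ 1 (mod 13): since gcd(4, 13) = 1, we get a unique residue mod 52.
    Write x = 1 + 4·t and substitute into x ≡ 1 (mod 13): 4·t ≡ 1 − 1 = 0 (mod 13).
    The inverse of 4 mod 13 is 10 (since 4·10 = 40 = 3·13 + 1), so t ≡ 10·0 = 0 ≡ 0 (mod 13).
    Then x = 1 + 4·0 = 1, valid modulo lcm(4, 13) = 52: x ≡ 1 (mod 52).
  Combine with x ≡ 1 (mod 3): since gcd(52, 3) = 1, we get a unique residue mod 156.
    Write x = 1 + 52·t and substitute into x ≡ 1 (mod 3): 52·t ≡ 1 − 1 = 0 (mod 3).
    Reduce coefficients mod 3: 1·t ≡ 0 (mod 3).
    So t ≡ 0 (mod 3).
    Then x = 1 + 52·0 = 1, valid modulo lcm(52, 3) = 156: x ≡ 1 (mod 156).
Verify: 1 mod 4 = 1 ✓, 1 mod 13 = 1 ✓, 1 mod 3 = 1 ✓.

x ≡ 1 (mod 156).


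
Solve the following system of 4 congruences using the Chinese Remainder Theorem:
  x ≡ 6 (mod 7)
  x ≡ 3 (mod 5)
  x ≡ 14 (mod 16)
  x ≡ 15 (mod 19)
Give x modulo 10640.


Product of moduli M = 7 · 5 · 16 · 19 = 10640.
Merge one congruence at a time:
  Start: x ≡ 6 (mod 7).
  Combine with x ≡ 3 (mod 5); new modulus lcm = 35.
    Write x = 6 + 7·t and substitute into x ≡ 3 (mod 5): 7·t ≡ 3 − 6 = -3 (mod 5).
    Reduce coefficients mod 5: 2·t ≡ 2 (mod 5).
    The inverse of 2 mod 5 is 3 (since 2·3 = 6 = 1·5 + 1), so t ≡ 3·2 = 6 ≡ 1 (mod 5).
    Then x = 6 + 7·1 = 13, valid modulo lcm(7, 5) = 35: x ≡ 13 (mod 35).
  Combine with x ≡ 14 (mod 16); new modulus lcm = 560.
    Write x = 13 + 35·t and substitute into x ≡ 14 (mod 16): 35·t ≡ 14 − 13 = 1 (mod 16).
    Reduce coefficients mod 16: 3·t ≡ 1 (mod 16).
    The inverse of 3 mod 16 is 11 (since 3·11 = 33 = 2·16 + 1), so t ≡ 11·1 = 11 ≡ 11 (mod 16).
    Then x = 13 + 35·11 = 398, valid modulo lcm(35, 16) = 560: x ≡ 398 (mod 560).
  Combine with x ≡ 15 (mod 19); new modulus lcm = 10640.
    Write x = 398 + 560·t and substitute into x ≡ 15 (mod 19): 560·t ≡ 15 − 398 = -383 (mod 19).
    Reduce coefficients mod 19: 9·t ≡ 16 (mod 19).
    The inverse of 9 mod 19 is 17 (since 9·17 = 153 = 8·19 + 1), so t ≡ 17·16 = 272 ≡ 6 (mod 19).
    Then x = 398 + 560·6 = 3758, valid modulo lcm(560, 19) = 10640: x ≡ 3758 (mod 10640).
Verify against each original: 3758 mod 7 = 6, 3758 mod 5 = 3, 3758 mod 16 = 14, 3758 mod 19 = 15.

x ≡ 3758 (mod 10640).


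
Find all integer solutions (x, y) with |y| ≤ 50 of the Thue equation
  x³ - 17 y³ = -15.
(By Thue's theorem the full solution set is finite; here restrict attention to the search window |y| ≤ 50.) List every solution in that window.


The equation is x³ - 17y³ = -15. For fixed y, x³ = 17·y³ − 15, so a solution requires the RHS to be a perfect cube.
Strategy: iterate y from -50 to 50, compute RHS = 17·y³ − 15, and check whether it is a (positive or negative) perfect cube.
Check small values of y:
  y = 0: RHS = -15 is not a perfect cube.
  y = 1: RHS = 2 is not a perfect cube.
  y = -1: RHS = -32 is not a perfect cube.
  y = 2: RHS = 121 is not a perfect cube.
  y = -2: RHS = -151 is not a perfect cube.
  y = 3: RHS = 444 is not a perfect cube.
  y = -3: RHS = -474 is not a perfect cube.
Continuing the search up to |y| = 50 finds no solutions either.
No (x, y) in the scanned range satisfies the equation.

No integer solutions with |y| ≤ 50.


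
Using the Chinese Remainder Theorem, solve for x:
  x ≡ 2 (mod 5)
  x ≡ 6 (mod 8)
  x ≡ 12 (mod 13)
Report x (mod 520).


Moduli 5, 8, 13 are pairwise coprime; by CRT there is a unique solution modulo M = 5 · 8 · 13 = 520.
Solve pairwise, accumulating the modulus:
  Start with x ≡ 2 (mod 5).
  Combine with x ≡ 6 (mod 8): since gcd(5, 8) = 1, we get a unique residue mod 40.
    Write x = 2 + 5·t and substitute into x ≡ 6 (mod 8): 5·t ≡ 6 − 2 = 4 (mod 8).
    The inverse of 5 mod 8 is 5 (since 5·5 = 25 = 3·8 + 1), so t ≡ 5·4 = 20 ≡ 4 (mod 8).
    Then x = 2 + 5·4 = 22, valid modulo lcm(5, 8) = 40: x ≡ 22 (mod 40).
  Combine with x ≡ 12 (mod 13): since gcd(40, 13) = 1, we get a unique residue mod 520.
    Write x = 22 + 40·t and substitute into x ≡ 12 (mod 13): 40·t ≡ 12 − 22 = -10 (mod 13).
    Reduce coefficients mod 13: 1·t ≡ 3 (mod 13).
    So t ≡ 3 (mod 13).
    Then x = 22 + 40·3 = 142, valid modulo lcm(40, 13) = 520: x ≡ 142 (mod 520).
Verify: 142 mod 5 = 2 ✓, 142 mod 8 = 6 ✓, 142 mod 13 = 12 ✓.

x ≡ 142 (mod 520).


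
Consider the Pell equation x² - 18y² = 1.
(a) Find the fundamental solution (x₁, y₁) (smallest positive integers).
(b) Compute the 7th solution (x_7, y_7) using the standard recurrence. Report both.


Step 1: Find the fundamental solution (x₁, y₁) of x² - 18y² = 1.
  Expand √18 as a continued fraction. a₀ = ⌊√18⌋ = 4; iterate m_{k+1} = d_k·a_k − m_k, d_{k+1} = (18 − m_{k+1}²)/d_k, a_{k+1} = ⌊(a₀ + m_{k+1})/d_{k+1}⌋ (starting m₀ = 0, d₀ = 1), with convergents p_k = a_k·p_{k-1} + p_{k-2}, q_k = a_k·q_{k-1} + q_{k-2} (p₋₁ = 1, q₋₁ = 0):
  k = 0: a₀ = 4; p₀/q₀ = 4/1; p₀² − 18·q₀² = 16 − 18 = -2.
  k = 1: m = 4, d = 2, a = ⌊(4 + 4)/2⌋ = 4; p/q = (4·4 + 1)/(4·1 + 0) = 17/4; p² − 18·q² = 289 − 288 = 1.
  The first convergent with p² − 18·q² = 1 gives the fundamental solution (x₁, y₁) = (17, 4).
Step 2: Apply the recurrence (x_{n+1}, y_{n+1}) = (x₁x_n + 18y₁y_n, x₁y_n + y₁x_n) repeatedly.
  From (x_1, y_1) = (17, 4): x_2 = 17·17 + 18·4·4 = 577; y_2 = 17·4 + 4·17 = 136.
  From (x_2, y_2) = (577, 136): x_3 = 17·577 + 18·4·136 = 19601; y_3 = 17·136 + 4·577 = 4620.
  From (x_3, y_3) = (19601, 4620): x_4 = 17·19601 + 18·4·4620 = 665857; y_4 = 17·4620 + 4·19601 = 156944.
  From (x_4, y_4) = (665857, 156944): x_5 = 17·665857 + 18·4·156944 = 22619537; y_5 = 17·156944 + 4·665857 = 5331476.
  From (x_5, y_5) = (22619537, 5331476): x_6 = 17·22619537 + 18·4·5331476 = 768398401; y_6 = 17·5331476 + 4·22619537 = 181113240.
  From (x_6, y_6) = (768398401, 181113240): x_7 = 17·768398401 + 18·4·181113240 = 26102926097; y_7 = 17·181113240 + 4·768398401 = 6152518684.
Step 3: Verify x_7² - 18·y_7² = 681362750825443653409 - 681362750825443653408 = 1 (should be 1). ✓

(x_1, y_1) = (17, 4); (x_7, y_7) = (26102926097, 6152518684).


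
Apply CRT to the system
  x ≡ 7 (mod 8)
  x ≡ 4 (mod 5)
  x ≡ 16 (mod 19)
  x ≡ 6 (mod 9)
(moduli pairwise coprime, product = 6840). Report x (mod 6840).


Product of moduli M = 8 · 5 · 19 · 9 = 6840.
Merge one congruence at a time:
  Start: x ≡ 7 (mod 8).
  Combine with x ≡ 4 (mod 5); new modulus lcm = 40.
    Write x = 7 + 8·t and substitute into x ≡ 4 (mod 5): 8·t ≡ 4 − 7 = -3 (mod 5).
    Reduce coefficients mod 5: 3·t ≡ 2 (mod 5).
    The inverse of 3 mod 5 is 2 (since 3·2 = 6 = 1·5 + 1), so t ≡ 2·2 = 4 ≡ 4 (mod 5).
    Then x = 7 + 8·4 = 39, valid modulo lcm(8, 5) = 40: x ≡ 39 (mod 40).
  Combine with x ≡ 16 (mod 19); new modulus lcm = 760.
    Write x = 39 + 40·t and substitute into x ≡ 16 (mod 19): 40·t ≡ 16 − 39 = -23 (mod 19).
    Reduce coefficients mod 19: 2·t ≡ 15 (mod 19).
    The inverse of 2 mod 19 is 10 (since 2·10 = 20 = 1·19 + 1), so t ≡ 10·15 = 150 ≡ 17 (mod 19).
    Then x = 39 + 40·17 = 719, valid modulo lcm(40, 19) = 760: x ≡ 719 (mod 760).
  Combine with x ≡ 6 (mod 9); new modulus lcm = 6840.
    Write x = 719 + 760·t and substitute into x ≡ 6 (mod 9): 760·t ≡ 6 − 719 = -713 (mod 9).
    Reduce coefficients mod 9: 4·t ≡ 7 (mod 9).
    The inverse of 4 mod 9 is 7 (since 4·7 = 28 = 3·9 + 1), so t ≡ 7·7 = 49 ≡ 4 (mod 9).
    Then x = 719 + 760·4 = 3759, valid modulo lcm(760, 9) = 6840: x ≡ 3759 (mod 6840).
Verify against each original: 3759 mod 8 = 7, 3759 mod 5 = 4, 3759 mod 19 = 16, 3759 mod 9 = 6.

x ≡ 3759 (mod 6840).


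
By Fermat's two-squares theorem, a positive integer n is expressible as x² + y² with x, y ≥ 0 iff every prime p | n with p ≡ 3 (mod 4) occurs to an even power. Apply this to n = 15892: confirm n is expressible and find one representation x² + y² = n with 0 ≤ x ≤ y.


Step 1: Factor n = 15892 = 2^2 · 29 · 137.
Step 2: Check the mod-4 condition on each prime factor: 2 = 2 (special); 29 ≡ 1 (mod 4), exponent 1; 137 ≡ 1 (mod 4), exponent 1.
All primes ≡ 3 (mod 4) appear to even exponent (or don't appear), so by the two-squares theorem n IS expressible as a sum of two squares.
Step 3: Build a representation. Group n = k² · m with k = 2 and m = 29 · 137 = 3973 (a product of primes ≡ 1 (mod 4)); a representation of m scales to one of n via (k·x)² + (k·y)² = k²(x² + y²). Each prime p ≡ 1 (mod 4) is itself a sum of two squares; find a² by testing p − a² for a perfect square:
  29: 29 − 1² = 28, 29 − 2² = 25 = 5² ⇒ 29 = 2² + 5².
  137: 137 − 1² = 136, 137 − 2² = 133, 137 − 3² = 128, 137 − 4² = 121 = 11² ⇒ 137 = 4² + 11².
  Combine using the Brahmagupta–Fibonacci identity (a² + b²)(c² + d²) = (ac − bd)² + (ad + bc)² = (ac + bd)² + (ad − bc)²:
  29 · 137 = 3973: from (2² + 5²)(4² + 11²), take (2·4 − 5·11, 2·11 + 5·4) = (8 − 55, 22 + 20) = (-47, 42); dropping signs (only squares matter) gives (47, 42); check 47² + 42² = 2209 + 1764 = 3973 ✓.
  Scale by k = 2: (2·47, 2·42) = (94, 84).
Step 4: Order so x ≤ y and verify: 84² + 94² = 7056 + 8836 = 15892 = n. ✓

n = 15892 = 84² + 94² (one valid representation with x ≤ y).


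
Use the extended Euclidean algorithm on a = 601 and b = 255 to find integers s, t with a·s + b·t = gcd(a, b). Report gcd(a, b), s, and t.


Euclidean algorithm on (601, 255) — divide until remainder is 0:
  601 = 2 · 255 + 91
  255 = 2 · 91 + 73
  91 = 1 · 73 + 18
  73 = 4 · 18 + 1
  18 = 18 · 1 + 0
gcd(601, 255) = 1.
Track Bezout coefficients alongside the remainders: start with r₀ = 601 = a·1 + b·0 (s = 1, t = 0) and r₁ = 255 = a·0 + b·1 (s = 0, t = 1); each new remainder r_{k+1} = r_{k-1} − q_k·r_k inherits s_{k+1} = s_{k-1} − q_k·s_k, t_{k+1} = t_{k-1} − q_k·t_k, so r_k = a·s_k + b·t_k at every step:
  q = 2: r = 91, s = 1 − 2·0 = 1, t = 0 − 2·1 = -2  (check: 601·1 + 255·(-2) = 91)
  q = 2: r = 73, s = 0 − 2·1 = -2, t = 1 − 2·(-2) = 5  (check: 601·(-2) + 255·5 = 73)
  q = 1: r = 18, s = 1 − 1·(-2) = 3, t = -2 − 1·5 = -7  (check: 601·3 + 255·(-7) = 18)
  q = 4: r = 1, s = -2 − 4·3 = -14, t = 5 − 4·(-7) = 33  (check: 601·(-14) + 255·33 = 1)
The row with r = 1 (the gcd) gives the Bezout coefficients s = -14, t = 33.
Result: 601 · (-14) + 255 · (33) = 1.

gcd(601, 255) = 1; s = -14, t = 33 (check: 601·(-14) + 255·33 = 1).


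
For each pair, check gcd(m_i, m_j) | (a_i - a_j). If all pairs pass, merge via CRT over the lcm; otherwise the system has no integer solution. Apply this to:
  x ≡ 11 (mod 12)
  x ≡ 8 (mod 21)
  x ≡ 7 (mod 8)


Moduli 12, 21, 8 are not pairwise coprime, so CRT works modulo lcm(m_i) when all pairwise compatibility conditions hold.
Pairwise compatibility: gcd(m_i, m_j) must divide a_i - a_j for every pair.
Merge one congruence at a time:
  Start: x ≡ 11 (mod 12).
  Combine with x ≡ 8 (mod 21): gcd(12, 21) = 3; 8 - 11 = -3, which IS divisible by 3, so compatible.
    Write x = 11 + 12·t and substitute into x ≡ 8 (mod 21): 12·t ≡ 8 − 11 = -3 (mod 21).
    Divide the congruence (and modulus) by g = 3: 4·t ≡ -1 (mod 7).
    Reduce coefficients mod 7: 4·t ≡ 6 (mod 7).
    The inverse of 4 mod 7 is 2 (since 4·2 = 8 = 1·7 + 1), so t ≡ 2·6 = 12 ≡ 5 (mod 7).
    Then x = 11 + 12·5 = 71, valid modulo lcm(12, 21) = 84: x ≡ 71 (mod 84).
  Combine with x ≡ 7 (mod 8): gcd(84, 8) = 4; 7 - 71 = -64, which IS divisible by 4, so compatible.
    Write x = 71 + 84·t and substitute into x ≡ 7 (mod 8): 84·t ≡ 7 − 71 = -64 (mod 8).
    Divide the congruence (and modulus) by g = 4: 21·t ≡ -16 (mod 2).
    Reduce coefficients mod 2: 1·t ≡ 0 (mod 2).
    So t ≡ 0 (mod 2).
    Then x = 71 + 84·0 = 71, valid modulo lcm(84, 8) = 168: x ≡ 71 (mod 168).
Verify: 71 mod 12 = 11, 71 mod 21 = 8, 71 mod 8 = 7.

x ≡ 71 (mod 168).


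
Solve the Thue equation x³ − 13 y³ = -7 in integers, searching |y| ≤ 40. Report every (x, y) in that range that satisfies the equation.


The equation is x³ - 13y³ = -7. For fixed y, x³ = 13·y³ − 7, so a solution requires the RHS to be a perfect cube.
Strategy: iterate y from -40 to 40, compute RHS = 13·y³ − 7, and check whether it is a (positive or negative) perfect cube.
Check small values of y:
  y = 0: RHS = -7 is not a perfect cube.
  y = 1: RHS = 6 is not a perfect cube.
  y = -1: RHS = -20 is not a perfect cube.
  y = 2: RHS = 97 is not a perfect cube.
  y = -2: RHS = -111 is not a perfect cube.
  y = 3: RHS = 344 is not a perfect cube.
  y = -3: RHS = -358 is not a perfect cube.
Continuing the search up to |y| = 40 finds no solutions either.
No (x, y) in the scanned range satisfies the equation.

No integer solutions with |y| ≤ 40.


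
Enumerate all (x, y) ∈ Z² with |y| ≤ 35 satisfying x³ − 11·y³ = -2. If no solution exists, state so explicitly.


The equation is x³ - 11y³ = -2. For fixed y, x³ = 11·y³ − 2, so a solution requires the RHS to be a perfect cube.
Strategy: iterate y from -35 to 35, compute RHS = 11·y³ − 2, and check whether it is a (positive or negative) perfect cube.
Check small values of y:
  y = 0: RHS = -2 is not a perfect cube.
  y = 1: RHS = 9 is not a perfect cube.
  y = -1: RHS = -13 is not a perfect cube.
  y = 2: RHS = 86 is not a perfect cube.
  y = -2: RHS = -90 is not a perfect cube.
  y = 3: RHS = 295 is not a perfect cube.
  y = -3: RHS = -299 is not a perfect cube.
Continuing the search up to |y| = 35 finds no solutions either.
No (x, y) in the scanned range satisfies the equation.

No integer solutions with |y| ≤ 35.


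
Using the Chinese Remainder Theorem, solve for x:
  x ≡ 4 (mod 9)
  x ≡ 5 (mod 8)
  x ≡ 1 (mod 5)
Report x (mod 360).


Moduli 9, 8, 5 are pairwise coprime; by CRT there is a unique solution modulo M = 9 · 8 · 5 = 360.
Solve pairwise, accumulating the modulus:
  Start with x ≡ 4 (mod 9).
  Combine with x ≡ 5 (mod 8): since gcd(9, 8) = 1, we get a unique residue mod 72.
    Write x = 4 + 9·t and substitute into x ≡ 5 (mod 8): 9·t ≡ 5 − 4 = 1 (mod 8).
    Reduce coefficients mod 8: 1·t ≡ 1 (mod 8).
    So t ≡ 1 (mod 8).
    Then x = 4 + 9·1 = 13, valid modulo lcm(9, 8) = 72: x ≡ 13 (mod 72).
  Combine with x ≡ 1 (mod 5): since gcd(72, 5) = 1, we get a unique residue mod 360.
    Write x = 13 + 72·t and substitute into x ≡ 1 (mod 5): 72·t ≡ 1 − 13 = -12 (mod 5).
    Reduce coefficients mod 5: 2·t ≡ 3 (mod 5).
    The inverse of 2 mod 5 is 3 (since 2·3 = 6 = 1·5 + 1), so t ≡ 3·3 = 9 ≡ 4 (mod 5).
    Then x = 13 + 72·4 = 301, valid modulo lcm(72, 5) = 360: x ≡ 301 (mod 360).
Verify: 301 mod 9 = 4 ✓, 301 mod 8 = 5 ✓, 301 mod 5 = 1 ✓.

x ≡ 301 (mod 360).


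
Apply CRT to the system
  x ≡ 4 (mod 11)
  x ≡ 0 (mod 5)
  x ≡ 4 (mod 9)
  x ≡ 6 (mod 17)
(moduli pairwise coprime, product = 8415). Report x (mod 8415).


Product of moduli M = 11 · 5 · 9 · 17 = 8415.
Merge one congruence at a time:
  Start: x ≡ 4 (mod 11).
  Combine with x ≡ 0 (mod 5); new modulus lcm = 55.
    Write x = 4 + 11·t and substitute into x ≡ 0 (mod 5): 11·t ≡ 0 − 4 = -4 (mod 5).
    Reduce coefficients mod 5: 1·t ≡ 1 (mod 5).
    So t ≡ 1 (mod 5).
    Then x = 4 + 11·1 = 15, valid modulo lcm(11, 5) = 55: x ≡ 15 (mod 55).
  Combine with x ≡ 4 (mod 9); new modulus lcm = 495.
    Write x = 15 + 55·t and substitute into x ≡ 4 (mod 9): 55·t ≡ 4 − 15 = -11 (mod 9).
    Reduce coefficients mod 9: 1·t ≡ 7 (mod 9).
    So t ≡ 7 (mod 9).
    Then x = 15 + 55·7 = 400, valid modulo lcm(55, 9) = 495: x ≡ 400 (mod 495).
  Combine with x ≡ 6 (mod 17); new modulus lcm = 8415.
    Write x = 400 + 495·t and substitute into x ≡ 6 (mod 17): 495·t ≡ 6 − 400 = -394 (mod 17).
    Reduce coefficients mod 17: 2·t ≡ 14 (mod 17).
    The inverse of 2 mod 17 is 9 (since 2·9 = 18 = 1·17 + 1), so t ≡ 9·14 = 126 ≡ 7 (mod 17).
    Then x = 400 + 495·7 = 3865, valid modulo lcm(495, 17) = 8415: x ≡ 3865 (mod 8415).
Verify against each original: 3865 mod 11 = 4, 3865 mod 5 = 0, 3865 mod 9 = 4, 3865 mod 17 = 6.

x ≡ 3865 (mod 8415).


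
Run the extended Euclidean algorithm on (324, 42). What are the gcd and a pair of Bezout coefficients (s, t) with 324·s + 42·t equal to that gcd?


Euclidean algorithm on (324, 42) — divide until remainder is 0:
  324 = 7 · 42 + 30
  42 = 1 · 30 + 12
  30 = 2 · 12 + 6
  12 = 2 · 6 + 0
gcd(324, 42) = 6.
Track Bezout coefficients alongside the remainders: start with r₀ = 324 = a·1 + b·0 (s = 1, t = 0) and r₁ = 42 = a·0 + b·1 (s = 0, t = 1); each new remainder r_{k+1} = r_{k-1} − q_k·r_k inherits s_{k+1} = s_{k-1} − q_k·s_k, t_{k+1} = t_{k-1} − q_k·t_k, so r_k = a·s_k + b·t_k at every step:
  q = 7: r = 30, s = 1 − 7·0 = 1, t = 0 − 7·1 = -7  (check: 324·1 + 42·(-7) = 30)
  q = 1: r = 12, s = 0 − 1·1 = -1, t = 1 − 1·(-7) = 8  (check: 324·(-1) + 42·8 = 12)
  q = 2: r = 6, s = 1 − 2·(-1) = 3, t = -7 − 2·8 = -23  (check: 324·3 + 42·(-23) = 6)
The row with r = 6 (the gcd) gives the Bezout coefficients s = 3, t = -23.
Result: 324 · (3) + 42 · (-23) = 6.

gcd(324, 42) = 6; s = 3, t = -23 (check: 324·3 + 42·(-23) = 6).


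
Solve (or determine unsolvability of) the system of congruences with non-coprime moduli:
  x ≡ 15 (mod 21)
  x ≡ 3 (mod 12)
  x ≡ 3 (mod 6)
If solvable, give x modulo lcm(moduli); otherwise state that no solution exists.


Moduli 21, 12, 6 are not pairwise coprime, so CRT works modulo lcm(m_i) when all pairwise compatibility conditions hold.
Pairwise compatibility: gcd(m_i, m_j) must divide a_i - a_j for every pair.
Merge one congruence at a time:
  Start: x ≡ 15 (mod 21).
  Combine with x ≡ 3 (mod 12): gcd(21, 12) = 3; 3 - 15 = -12, which IS divisible by 3, so compatible.
    Write x = 15 + 21·t and substitute into x ≡ 3 (mod 12): 21·t ≡ 3 − 15 = -12 (mod 12).
    Divide the congruence (and modulus) by g = 3: 7·t ≡ -4 (mod 4).
    Reduce coefficients mod 4: 3·t ≡ 0 (mod 4).
    The inverse of 3 mod 4 is 3 (since 3·3 = 9 = 2·4 + 1), so t ≡ 3·0 = 0 ≡ 0 (mod 4).
    Then x = 15 + 21·0 = 15, valid modulo lcm(21, 12) = 84: x ≡ 15 (mod 84).
  Combine with x ≡ 3 (mod 6): gcd(84, 6) = 6; 3 - 15 = -12, which IS divisible by 6, so compatible.
    Write x = 15 + 84·t and substitute into x ≡ 3 (mod 6): 84·t ≡ 3 − 15 = -12 (mod 6).
    Divide the congruence (and modulus) by g = 6: 14·t ≡ -2 (mod 1).
    Modulo 1 every t works; take t = 0.
    Then x = 15 + 84·0 = 15, valid modulo lcm(84, 6) = 84: x ≡ 15 (mod 84).
Verify: 15 mod 21 = 15, 15 mod 12 = 3, 15 mod 6 = 3.

x ≡ 15 (mod 84).


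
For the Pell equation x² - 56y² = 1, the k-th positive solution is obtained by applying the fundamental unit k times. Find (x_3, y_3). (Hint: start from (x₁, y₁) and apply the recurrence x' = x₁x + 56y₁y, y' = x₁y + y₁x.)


Step 1: Find the fundamental solution (x₁, y₁) of x² - 56y² = 1.
  Expand √56 as a continued fraction. a₀ = ⌊√56⌋ = 7; iterate m_{k+1} = d_k·a_k − m_k, d_{k+1} = (56 − m_{k+1}²)/d_k, a_{k+1} = ⌊(a₀ + m_{k+1})/d_{k+1}⌋ (starting m₀ = 0, d₀ = 1), with convergents p_k = a_k·p_{k-1} + p_{k-2}, q_k = a_k·q_{k-1} + q_{k-2} (p₋₁ = 1, q₋₁ = 0):
  k = 0: a₀ = 7; p₀/q₀ = 7/1; p₀² − 56·q₀² = 49 − 56 = -7.
  k = 1: m = 7, d = 7, a = ⌊(7 + 7)/7⌋ = 2; p/q = (2·7 + 1)/(2·1 + 0) = 15/2; p² − 56·q² = 225 − 224 = 1.
  The first convergent with p² − 56·q² = 1 gives the fundamental solution (x₁, y₁) = (15, 2).
Step 2: Apply the recurrence (x_{n+1}, y_{n+1}) = (x₁x_n + 56y₁y_n, x₁y_n + y₁x_n) repeatedly.
  From (x_1, y_1) = (15, 2): x_2 = 15·15 + 56·2·2 = 449; y_2 = 15·2 + 2·15 = 60.
  From (x_2, y_2) = (449, 60): x_3 = 15·449 + 56·2·60 = 13455; y_3 = 15·60 + 2·449 = 1798.
Step 3: Verify x_3² - 56·y_3² = 181037025 - 181037024 = 1 (should be 1). ✓

(x_1, y_1) = (15, 2); (x_3, y_3) = (13455, 1798).


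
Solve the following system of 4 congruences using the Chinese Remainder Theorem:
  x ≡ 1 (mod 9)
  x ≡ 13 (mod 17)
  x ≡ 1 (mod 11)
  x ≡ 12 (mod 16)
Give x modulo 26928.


Product of moduli M = 9 · 17 · 11 · 16 = 26928.
Merge one congruence at a time:
  Start: x ≡ 1 (mod 9).
  Combine with x ≡ 13 (mod 17); new modulus lcm = 153.
    Write x = 1 + 9·t and substitute into x ≡ 13 (mod 17): 9·t ≡ 13 − 1 = 12 (mod 17).
    The inverse of 9 mod 17 is 2 (since 9·2 = 18 = 1·17 + 1), so t ≡ 2·12 = 24 ≡ 7 (mod 17).
    Then x = 1 + 9·7 = 64, valid modulo lcm(9, 17) = 153: x ≡ 64 (mod 153).
  Combine with x ≡ 1 (mod 11); new modulus lcm = 1683.
    Write x = 64 + 153·t and substitute into x ≡ 1 (mod 11): 153·t ≡ 1 − 64 = -63 (mod 11).
    Reduce coefficients mod 11: 10·t ≡ 3 (mod 11).
    The inverse of 10 mod 11 is 10 (since 10·10 = 100 = 9·11 + 1), so t ≡ 10·3 = 30 ≡ 8 (mod 11).
    Then x = 64 + 153·8 = 1288, valid modulo lcm(153, 11) = 1683: x ≡ 1288 (mod 1683).
  Combine with x ≡ 12 (mod 16); new modulus lcm = 26928.
    Write x = 1288 + 1683·t and substitute into x ≡ 12 (mod 16): 1683·t ≡ 12 − 1288 = -1276 (mod 16).
    Reduce coefficients mod 16: 3·t ≡ 4 (mod 16).
    The inverse of 3 mod 16 is 11 (since 3·11 = 33 = 2·16 + 1), so t ≡ 11·4 = 44 ≡ 12 (mod 16).
    Then x = 1288 + 1683·12 = 21484, valid modulo lcm(1683, 16) = 26928: x ≡ 21484 (mod 26928).
Verify against each original: 21484 mod 9 = 1, 21484 mod 17 = 13, 21484 mod 11 = 1, 21484 mod 16 = 12.

x ≡ 21484 (mod 26928).


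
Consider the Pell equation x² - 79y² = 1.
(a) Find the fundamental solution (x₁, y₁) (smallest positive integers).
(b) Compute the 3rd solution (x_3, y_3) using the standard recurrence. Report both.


Step 1: Find the fundamental solution (x₁, y₁) of x² - 79y² = 1.
  Expand √79 as a continued fraction. a₀ = ⌊√79⌋ = 8; iterate m_{k+1} = d_k·a_k − m_k, d_{k+1} = (79 − m_{k+1}²)/d_k, a_{k+1} = ⌊(a₀ + m_{k+1})/d_{k+1}⌋ (starting m₀ = 0, d₀ = 1), with convergents p_k = a_k·p_{k-1} + p_{k-2}, q_k = a_k·q_{k-1} + q_{k-2} (p₋₁ = 1, q₋₁ = 0):
  k = 0: a₀ = 8; p₀/q₀ = 8/1; p₀² − 79·q₀² = 64 − 79 = -15.
  k = 1: m = 8, d = 15, a = ⌊(8 + 8)/15⌋ = 1; p/q = (1·8 + 1)/(1·1 + 0) = 9/1; p² − 79·q² = 81 − 79 = 2.
  k = 2: m = 7, d = 2, a = ⌊(8 + 7)/2⌋ = 7; p/q = (7·9 + 8)/(7·1 + 1) = 71/8; p² − 79·q² = 5041 − 5056 = -15.
  k = 3: m = 7, d = 15, a = ⌊(8 + 7)/15⌋ = 1; p/q = (1·71 + 9)/(1·8 + 1) = 80/9; p² − 79·q² = 6400 − 6399 = 1.
  The first convergent with p² − 79·q² = 1 gives the fundamental solution (x₁, y₁) = (80, 9).
Step 2: Apply the recurrence (x_{n+1}, y_{n+1}) = (x₁x_n + 79y₁y_n, x₁y_n + y₁x_n) repeatedly.
  From (x_1, y_1) = (80, 9): x_2 = 80·80 + 79·9·9 = 12799; y_2 = 80·9 + 9·80 = 1440.
  From (x_2, y_2) = (12799, 1440): x_3 = 80·12799 + 79·9·1440 = 2047760; y_3 = 80·1440 + 9·12799 = 230391.
Step 3: Verify x_3² - 79·y_3² = 4193321017600 - 4193321017599 = 1 (should be 1). ✓

(x_1, y_1) = (80, 9); (x_3, y_3) = (2047760, 230391).


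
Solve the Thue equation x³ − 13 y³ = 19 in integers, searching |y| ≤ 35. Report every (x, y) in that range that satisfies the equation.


The equation is x³ - 13y³ = 19. For fixed y, x³ = 13·y³ + 19, so a solution requires the RHS to be a perfect cube.
Strategy: iterate y from -35 to 35, compute RHS = 13·y³ + 19, and check whether it is a (positive or negative) perfect cube.
Check small values of y:
  y = 0: RHS = 19 is not a perfect cube.
  y = 1: RHS = 32 is not a perfect cube.
  y = -1: RHS = 6 is not a perfect cube.
  y = 2: RHS = 123 is not a perfect cube.
  y = -2: RHS = -85 is not a perfect cube.
  y = 3: RHS = 370 is not a perfect cube.
  y = -3: RHS = -332 is not a perfect cube.
Continuing the search up to |y| = 35 finds no solutions either.
No (x, y) in the scanned range satisfies the equation.

No integer solutions with |y| ≤ 35.


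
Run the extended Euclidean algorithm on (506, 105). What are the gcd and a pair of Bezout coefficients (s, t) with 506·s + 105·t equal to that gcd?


Euclidean algorithm on (506, 105) — divide until remainder is 0:
  506 = 4 · 105 + 86
  105 = 1 · 86 + 19
  86 = 4 · 19 + 10
  19 = 1 · 10 + 9
  10 = 1 · 9 + 1
  9 = 9 · 1 + 0
gcd(506, 105) = 1.
Track Bezout coefficients alongside the remainders: start with r₀ = 506 = a·1 + b·0 (s = 1, t = 0) and r₁ = 105 = a·0 + b·1 (s = 0, t = 1); each new remainder r_{k+1} = r_{k-1} − q_k·r_k inherits s_{k+1} = s_{k-1} − q_k·s_k, t_{k+1} = t_{k-1} − q_k·t_k, so r_k = a·s_k + b·t_k at every step:
  q = 4: r = 86, s = 1 − 4·0 = 1, t = 0 − 4·1 = -4  (check: 506·1 + 105·(-4) = 86)
  q = 1: r = 19, s = 0 − 1·1 = -1, t = 1 − 1·(-4) = 5  (check: 506·(-1) + 105·5 = 19)
  q = 4: r = 10, s = 1 − 4·(-1) = 5, t = -4 − 4·5 = -24  (check: 506·5 + 105·(-24) = 10)
  q = 1: r = 9, s = -1 − 1·5 = -6, t = 5 − 1·(-24) = 29  (check: 506·(-6) + 105·29 = 9)
  q = 1: r = 1, s = 5 − 1·(-6) = 11, t = -24 − 1·29 = -53  (check: 506·11 + 105·(-53) = 1)
The row with r = 1 (the gcd) gives the Bezout coefficients s = 11, t = -53.
Result: 506 · (11) + 105 · (-53) = 1.

gcd(506, 105) = 1; s = 11, t = -53 (check: 506·11 + 105·(-53) = 1).


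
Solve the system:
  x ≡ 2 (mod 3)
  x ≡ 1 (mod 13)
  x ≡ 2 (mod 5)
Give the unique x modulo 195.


Moduli 3, 13, 5 are pairwise coprime; by CRT there is a unique solution modulo M = 3 · 13 · 5 = 195.
Solve pairwise, accumulating the modulus:
  Start with x ≡ 2 (mod 3).
  Combine with x ≡ 1 (mod 13): since gcd(3, 13) = 1, we get a unique residue mod 39.
    Write x = 2 + 3·t and substitute into x ≡ 1 (mod 13): 3·t ≡ 1 − 2 = -1 (mod 13).
    Reduce coefficients mod 13: 3·t ≡ 12 (mod 13).
    The inverse of 3 mod 13 is 9 (since 3·9 = 27 = 2·13 + 1), so t ≡ 9·12 = 108 ≡ 4 (mod 13).
    Then x = 2 + 3·4 = 14, valid modulo lcm(3, 13) = 39: x ≡ 14 (mod 39).
  Combine with x ≡ 2 (mod 5): since gcd(39, 5) = 1, we get a unique residue mod 195.
    Write x = 14 + 39·t and substitute into x ≡ 2 (mod 5): 39·t ≡ 2 − 14 = -12 (mod 5).
    Reduce coefficients mod 5: 4·t ≡ 3 (mod 5).
    The inverse of 4 mod 5 is 4 (since 4·4 = 16 = 3·5 + 1), so t ≡ 4·3 = 12 ≡ 2 (mod 5).
    Then x = 14 + 39·2 = 92, valid modulo lcm(39, 5) = 195: x ≡ 92 (mod 195).
Verify: 92 mod 3 = 2 ✓, 92 mod 13 = 1 ✓, 92 mod 5 = 2 ✓.

x ≡ 92 (mod 195).


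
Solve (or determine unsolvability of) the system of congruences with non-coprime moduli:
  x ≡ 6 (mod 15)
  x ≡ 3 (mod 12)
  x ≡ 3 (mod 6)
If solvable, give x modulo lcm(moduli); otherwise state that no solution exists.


Moduli 15, 12, 6 are not pairwise coprime, so CRT works modulo lcm(m_i) when all pairwise compatibility conditions hold.
Pairwise compatibility: gcd(m_i, m_j) must divide a_i - a_j for every pair.
Merge one congruence at a time:
  Start: x ≡ 6 (mod 15).
  Combine with x ≡ 3 (mod 12): gcd(15, 12) = 3; 3 - 6 = -3, which IS divisible by 3, so compatible.
    Write x = 6 + 15·t and substitute into x ≡ 3 (mod 12): 15·t ≡ 3 − 6 = -3 (mod 12).
    Divide the congruence (and modulus) by g = 3: 5·t ≡ -1 (mod 4).
    Reduce coefficients mod 4: 1·t ≡ 3 (mod 4).
    So t ≡ 3 (mod 4).
    Then x = 6 + 15·3 = 51, valid modulo lcm(15, 12) = 60: x ≡ 51 (mod 60).
  Combine with x ≡ 3 (mod 6): gcd(60, 6) = 6; 3 - 51 = -48, which IS divisible by 6, so compatible.
    Write x = 51 + 60·t and substitute into x ≡ 3 (mod 6): 60·t ≡ 3 − 51 = -48 (mod 6).
    Divide the congruence (and modulus) by g = 6: 10·t ≡ -8 (mod 1).
    Modulo 1 every t works; take t = 0.
    Then x = 51 + 60·0 = 51, valid modulo lcm(60, 6) = 60: x ≡ 51 (mod 60).
Verify: 51 mod 15 = 6, 51 mod 12 = 3, 51 mod 6 = 3.

x ≡ 51 (mod 60).


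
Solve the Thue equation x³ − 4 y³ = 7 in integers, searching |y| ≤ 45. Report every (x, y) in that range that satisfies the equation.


The equation is x³ - 4y³ = 7. For fixed y, x³ = 4·y³ + 7, so a solution requires the RHS to be a perfect cube.
Strategy: iterate y from -45 to 45, compute RHS = 4·y³ + 7, and check whether it is a (positive or negative) perfect cube.
Check small values of y:
  y = 0: RHS = 7 is not a perfect cube.
  y = 1: RHS = 11 is not a perfect cube.
  y = -1: RHS = 3 is not a perfect cube.
  y = 2: RHS = 39 is not a perfect cube.
  y = -2: RHS = -25 is not a perfect cube.
  y = 3: RHS = 115 is not a perfect cube.
  y = -3: RHS = -101 is not a perfect cube.
Continuing the search up to |y| = 45 finds no solutions either.
No (x, y) in the scanned range satisfies the equation.

No integer solutions with |y| ≤ 45.


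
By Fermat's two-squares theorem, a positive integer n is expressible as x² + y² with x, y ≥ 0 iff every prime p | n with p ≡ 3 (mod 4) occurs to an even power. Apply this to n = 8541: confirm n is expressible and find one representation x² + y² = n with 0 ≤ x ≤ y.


Step 1: Factor n = 8541 = 3^2 · 13 · 73.
Step 2: Check the mod-4 condition on each prime factor: 3 ≡ 3 (mod 4), exponent 2 (must be even); 13 ≡ 1 (mod 4), exponent 1; 73 ≡ 1 (mod 4), exponent 1.
All primes ≡ 3 (mod 4) appear to even exponent (or don't appear), so by the two-squares theorem n IS expressible as a sum of two squares.
Step 3: Build a representation. Group n = k² · m with k = 3 and m = 13 · 73 = 949 (a product of primes ≡ 1 (mod 4)); a representation of m scales to one of n via (k·x)² + (k·y)² = k²(x² + y²). Each prime p ≡ 1 (mod 4) is itself a sum of two squares; find a² by testing p − a² for a perfect square:
  13: 13 − 1² = 12, 13 − 2² = 9 = 3² ⇒ 13 = 2² + 3².
  73: 73 − 1² = 72, 73 − 2² = 69, 73 − 3² = 64 = 8² ⇒ 73 = 3² + 8².
  Combine using the Brahmagupta–Fibonacci identity (a² + b²)(c² + d²) = (ac − bd)² + (ad + bc)² = (ac + bd)² + (ad − bc)²:
  13 · 73 = 949: from (2² + 3²)(3² + 8²), take (2·3 − 3·8, 2·8 + 3·3) = (6 − 24, 16 + 9) = (-18, 25); dropping signs (only squares matter) gives (18, 25); check 18² + 25² = 324 + 625 = 949 ✓.
  Scale by k = 3: (3·18, 3·25) = (54, 75).
Step 4: Order so x ≤ y and verify: 54² + 75² = 2916 + 5625 = 8541 = n. ✓

n = 8541 = 54² + 75² (one valid representation with x ≤ y).
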